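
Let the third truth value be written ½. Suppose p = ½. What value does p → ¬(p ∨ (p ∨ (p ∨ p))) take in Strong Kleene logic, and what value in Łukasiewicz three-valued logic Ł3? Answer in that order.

In Strong Kleene logic: p ∨ p = ½ ∨ ½ = ½
p ∨ (p ∨ p) = ½ ∨ ½ = ½
p ∨ (p ∨ (p ∨ p)) = ½ ∨ ½ = ½
¬(p ∨ (p ∨ (p ∨ p))) = ¬½ = ½
p → ¬(p ∨ (p ∨ (p ∨ p))) = ½ → ½ = ½
In Łukasiewicz three-valued logic Ł3: p ∨ p = ½ ∨ ½ = ½
p ∨ (p ∨ p) = ½ ∨ ½ = ½
p ∨ (p ∨ (p ∨ p)) = ½ ∨ ½ = ½
¬(p ∨ (p ∨ (p ∨ p))) = ¬½ = ½
p → ¬(p ∨ (p ∨ (p ∨ p))) = ½ → ½ = True  [min(1, 1−½+½)]
They differ because Strong Kleene logic and Łukasiewicz three-valued logic Ł3 treat ½ differently under implication.

½; True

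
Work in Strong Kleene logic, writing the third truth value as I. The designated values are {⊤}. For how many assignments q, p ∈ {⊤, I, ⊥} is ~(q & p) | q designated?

Of the 9 assignments, 7 give a value in {⊤}.

7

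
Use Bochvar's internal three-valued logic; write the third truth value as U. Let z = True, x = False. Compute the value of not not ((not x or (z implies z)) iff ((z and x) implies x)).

True

not x = not False = True
z implies z = True implies True = True
not x or (z implies z) = True or True = True
z and x = True and False = False
(z and x) implies x = False implies False = True
(not x or (z implies z)) iff ((z and x) implies x) = True iff True = True
not ((not x or (z implies z)) iff ((z and x) implies x)) = not True = False
not not ((not x or (z implies z)) iff ((z and x) implies x)) = not False = True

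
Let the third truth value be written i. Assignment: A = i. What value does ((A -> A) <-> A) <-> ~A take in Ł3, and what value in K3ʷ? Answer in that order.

T; i

In Ł3: A -> A = i -> i = T  [min(1, 1−½+½)]
(A -> A) <-> A = T <-> i = i
~A = ~i = i
((A -> A) <-> A) <-> ~A = i <-> i = T
In K3ʷ: A -> A = i -> i = i  [any arg is the third value ⇒ result is the third value]
(A -> A) <-> A = i <-> i = i
~A = ~i = i
((A -> A) <-> A) <-> ~A = i <-> i = i
They differ because Ł3 and K3ʷ treat i differently under the binary connectives.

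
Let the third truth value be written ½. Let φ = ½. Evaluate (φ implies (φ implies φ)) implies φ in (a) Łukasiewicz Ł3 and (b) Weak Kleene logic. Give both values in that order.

In Łukasiewicz Ł3: φ implies φ = ½ implies ½ = ⊤  [min(1, 1−½+½)]
φ implies (φ implies φ) = ½ implies ⊤ = ⊤
(φ implies (φ implies φ)) implies φ = ⊤ implies ½ = ½
In Weak Kleene logic: φ implies φ = ½ implies ½ = ½  [any arg is the third value ⇒ result is the third value]
φ implies (φ implies φ) = ½ implies ½ = ½
(φ implies (φ implies φ)) implies φ = ½ implies ½ = ½

½; ½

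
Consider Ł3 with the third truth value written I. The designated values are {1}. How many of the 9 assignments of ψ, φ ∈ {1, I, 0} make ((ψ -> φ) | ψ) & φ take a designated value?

3

Designated under: (ψ=1, φ=1); (ψ=I, φ=1); (ψ=0, φ=1).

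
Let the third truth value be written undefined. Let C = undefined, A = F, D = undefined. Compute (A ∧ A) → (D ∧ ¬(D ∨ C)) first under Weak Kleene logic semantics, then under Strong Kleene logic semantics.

undefined; T

In Weak Kleene logic: A ∧ A = F ∧ F = F
D ∨ C = undefined ∨ undefined = undefined
¬(D ∨ C) = ¬undefined = undefined
D ∧ ¬(D ∨ C) = undefined ∧ undefined = undefined
(A ∧ A) → (D ∧ ¬(D ∨ C)) = F → undefined = undefined
In Strong Kleene logic: A ∧ A = F ∧ F = F
D ∨ C = undefined ∨ undefined = undefined
¬(D ∨ C) = ¬undefined = undefined
D ∧ ¬(D ∨ C) = undefined ∧ undefined = undefined
(A ∧ A) → (D ∧ ¬(D ∨ C)) = F → undefined = T
They differ because Weak Kleene logic and Strong Kleene logic treat undefined differently under the binary connectives.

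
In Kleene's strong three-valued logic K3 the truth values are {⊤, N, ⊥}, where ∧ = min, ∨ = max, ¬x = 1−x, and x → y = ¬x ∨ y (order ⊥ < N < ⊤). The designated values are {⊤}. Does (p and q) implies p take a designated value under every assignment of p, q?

Countermodel: p=N, q=⊤ gives N, which is not designated.

No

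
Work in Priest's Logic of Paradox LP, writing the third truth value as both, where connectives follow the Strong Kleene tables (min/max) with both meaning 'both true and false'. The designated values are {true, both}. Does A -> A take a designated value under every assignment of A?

Yes

Every assignment of A over {true, both, false} gives a value in {true, both}.
In particular, with A=both: A -> A = both.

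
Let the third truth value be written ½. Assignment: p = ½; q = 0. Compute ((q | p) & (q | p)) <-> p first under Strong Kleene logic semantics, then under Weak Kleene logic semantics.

In Strong Kleene logic: q | p = 0 | ½ = ½
q | p = 0 | ½ = ½
(q | p) & (q | p) = ½ & ½ = ½
((q | p) & (q | p)) <-> p = ½ <-> ½ = ½
In Weak Kleene logic: q | p = 0 | ½ = ½
q | p = 0 | ½ = ½
(q | p) & (q | p) = ½ & ½ = ½
((q | p) & (q | p)) <-> p = ½ <-> ½ = ½

½; ½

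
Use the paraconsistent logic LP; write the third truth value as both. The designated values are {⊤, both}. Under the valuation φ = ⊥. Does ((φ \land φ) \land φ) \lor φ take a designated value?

No

φ \land φ = ⊥ \land ⊥ = ⊥
(φ \land φ) \land φ = ⊥ \land ⊥ = ⊥
((φ \land φ) \land φ) \lor φ = ⊥ \lor ⊥ = ⊥
⊥ ∉ {⊤, both}.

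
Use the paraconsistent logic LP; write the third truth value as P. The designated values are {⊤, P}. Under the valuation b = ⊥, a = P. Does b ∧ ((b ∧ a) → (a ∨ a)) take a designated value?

b ∧ a = ⊥ ∧ P = ⊥
a ∨ a = P ∨ P = P
(b ∧ a) → (a ∨ a) = ⊥ → P = ⊤  [¬⊥ ∨ P]
b ∧ ((b ∧ a) → (a ∨ a)) = ⊥ ∧ ⊤ = ⊥
⊥ ∉ {⊤, P}.

No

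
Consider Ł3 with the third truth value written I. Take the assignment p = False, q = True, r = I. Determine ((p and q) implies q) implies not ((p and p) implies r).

p and q = False and True = False
(p and q) implies q = False implies True = True
p and p = False and False = False
(p and p) implies r = False implies I = True  [min(1, 1−0+½)]
not ((p and p) implies r) = not True = False
((p and q) implies q) implies not ((p and p) implies r) = True implies False = False

False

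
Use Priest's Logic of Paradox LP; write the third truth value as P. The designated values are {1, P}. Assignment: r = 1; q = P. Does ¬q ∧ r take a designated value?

¬q = ¬P = P
¬q ∧ r = P ∧ 1 = P
P ∈ {1, P}.

Yes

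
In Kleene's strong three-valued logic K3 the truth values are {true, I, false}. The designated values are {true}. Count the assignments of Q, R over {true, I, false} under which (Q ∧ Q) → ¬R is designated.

5

Of the 9 assignments, 5 give a value in {true}.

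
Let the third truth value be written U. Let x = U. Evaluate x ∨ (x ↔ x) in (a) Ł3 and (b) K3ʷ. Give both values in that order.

true; U

In Ł3: x ↔ x = U ↔ U = true  [1 − |½−½|]
x ∨ (x ↔ x) = U ∨ true = true
In K3ʷ: x ↔ x = U ↔ U = U
x ∨ (x ↔ x) = U ∨ U = U
They differ because Ł3 and K3ʷ treat U differently under the binary connectives.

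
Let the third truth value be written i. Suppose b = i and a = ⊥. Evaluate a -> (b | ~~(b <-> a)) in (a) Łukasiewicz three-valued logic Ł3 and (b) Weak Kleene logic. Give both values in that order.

⊤; i

In Łukasiewicz three-valued logic Ł3: b <-> a = i <-> ⊥ = i  [1 − |½−0|]
~(b <-> a) = ~i = i
~~(b <-> a) = ~i = i
b | ~~(b <-> a) = i | i = i
a -> (b | ~~(b <-> a)) = ⊥ -> i = ⊤
In Weak Kleene logic: b <-> a = i <-> ⊥ = i
~(b <-> a) = ~i = i
~~(b <-> a) = ~i = i
b | ~~(b <-> a) = i | i = i
a -> (b | ~~(b <-> a)) = ⊥ -> i = i
They differ because Łukasiewicz three-valued logic Ł3 and Weak Kleene logic treat i differently under the binary connectives.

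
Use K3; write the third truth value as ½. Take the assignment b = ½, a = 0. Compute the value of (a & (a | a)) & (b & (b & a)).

0

a | a = 0 | 0 = 0
a & (a | a) = 0 & 0 = 0
b & a = ½ & 0 = 0
b & (b & a) = ½ & 0 = 0
(a & (a | a)) & (b & (b & a)) = 0 & 0 = 0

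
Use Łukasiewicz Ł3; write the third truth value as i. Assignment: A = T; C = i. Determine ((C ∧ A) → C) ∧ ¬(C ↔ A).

i

C ∧ A = i ∧ T = i
(C ∧ A) → C = i → i = T
C ↔ A = i ↔ T = i
¬(C ↔ A) = ¬i = i
((C ∧ A) → C) ∧ ¬(C ↔ A) = T ∧ i = i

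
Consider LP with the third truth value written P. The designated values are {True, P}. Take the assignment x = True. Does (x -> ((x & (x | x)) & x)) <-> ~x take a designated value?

x | x = True | True = True
x & (x | x) = True & True = True
(x & (x | x)) & x = True & True = True
x -> ((x & (x | x)) & x) = True -> True = True
~x = ~True = False
(x -> ((x & (x | x)) & x)) <-> ~x = True <-> False = False
False ∉ {True, P}.

No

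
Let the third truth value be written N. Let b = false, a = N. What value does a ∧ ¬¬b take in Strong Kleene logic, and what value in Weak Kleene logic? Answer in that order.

false; N

In Strong Kleene logic: ¬b = ¬false = true
¬¬b = ¬true = false
a ∧ ¬¬b = N ∧ false = false
In Weak Kleene logic: ¬b = ¬false = true
¬¬b = ¬true = false
a ∧ ¬¬b = N ∧ false = N
They differ because Strong Kleene logic and Weak Kleene logic treat N differently under the binary connectives.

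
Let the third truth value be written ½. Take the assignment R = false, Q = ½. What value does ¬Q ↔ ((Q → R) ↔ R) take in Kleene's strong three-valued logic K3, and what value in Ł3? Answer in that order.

½; true

In Kleene's strong three-valued logic K3: ¬Q = ¬½ = ½
Q → R = ½ → false = ½
(Q → R) ↔ R = ½ ↔ false = ½
¬Q ↔ ((Q → R) ↔ R) = ½ ↔ ½ = ½
In Ł3: ¬Q = ¬½ = ½
Q → R = ½ → false = ½  [min(1, 1−½+0)]
(Q → R) ↔ R = ½ ↔ false = ½
¬Q ↔ ((Q → R) ↔ R) = ½ ↔ ½ = true
They differ because Kleene's strong three-valued logic K3 and Ł3 treat ½ differently under implication.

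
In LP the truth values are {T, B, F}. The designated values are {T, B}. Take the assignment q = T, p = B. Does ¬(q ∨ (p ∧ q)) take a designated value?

No

p ∧ q = B ∧ T = B
q ∨ (p ∧ q) = T ∨ B = T
¬(q ∨ (p ∧ q)) = ¬T = F
F ∉ {T, B}.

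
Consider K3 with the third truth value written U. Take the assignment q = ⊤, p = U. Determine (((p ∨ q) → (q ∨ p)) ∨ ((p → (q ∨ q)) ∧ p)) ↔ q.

p ∨ q = U ∨ ⊤ = ⊤
q ∨ p = ⊤ ∨ U = ⊤
(p ∨ q) → (q ∨ p) = ⊤ → ⊤ = ⊤
q ∨ q = ⊤ ∨ ⊤ = ⊤
p → (q ∨ q) = U → ⊤ = ⊤  [¬U ∨ ⊤]
(p → (q ∨ q)) ∧ p = ⊤ ∧ U = U
((p ∨ q) → (q ∨ p)) ∨ ((p → (q ∨ q)) ∧ p) = ⊤ ∨ U = ⊤
(((p ∨ q) → (q ∨ p)) ∨ ((p → (q ∨ q)) ∧ p)) ↔ q = ⊤ ↔ ⊤ = ⊤

⊤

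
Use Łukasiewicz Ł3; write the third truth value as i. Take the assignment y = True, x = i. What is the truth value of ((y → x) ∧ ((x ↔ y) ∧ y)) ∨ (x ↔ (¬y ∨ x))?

True

y → x = True → i = i  [min(1, 1−1+½)]
x ↔ y = i ↔ True = i
(x ↔ y) ∧ y = i ∧ True = i
(y → x) ∧ ((x ↔ y) ∧ y) = i ∧ i = i
¬y = ¬True = False
¬y ∨ x = False ∨ i = i
x ↔ (¬y ∨ x) = i ↔ i = True
((y → x) ∧ ((x ↔ y) ∧ y)) ∨ (x ↔ (¬y ∨ x)) = i ∨ True = True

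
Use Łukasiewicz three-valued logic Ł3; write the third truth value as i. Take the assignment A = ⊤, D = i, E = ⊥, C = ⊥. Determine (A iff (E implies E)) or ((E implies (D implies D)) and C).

E implies E = ⊥ implies ⊥ = ⊤
A iff (E implies E) = ⊤ iff ⊤ = ⊤
D implies D = i implies i = ⊤  [min(1, 1−½+½)]
E implies (D implies D) = ⊥ implies ⊤ = ⊤
(E implies (D implies D)) and C = ⊤ and ⊥ = ⊥
(A iff (E implies E)) or ((E implies (D implies D)) and C) = ⊤ or ⊥ = ⊤

⊤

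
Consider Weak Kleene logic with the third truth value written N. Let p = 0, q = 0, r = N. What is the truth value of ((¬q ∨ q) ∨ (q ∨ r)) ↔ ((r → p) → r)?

¬q = ¬0 = 1
¬q ∨ q = 1 ∨ 0 = 1
q ∨ r = 0 ∨ N = N
(¬q ∨ q) ∨ (q ∨ r) = 1 ∨ N = N
r → p = N → 0 = N
(r → p) → r = N → N = N
((¬q ∨ q) ∨ (q ∨ r)) ↔ ((r → p) → r) = N ↔ N = N

N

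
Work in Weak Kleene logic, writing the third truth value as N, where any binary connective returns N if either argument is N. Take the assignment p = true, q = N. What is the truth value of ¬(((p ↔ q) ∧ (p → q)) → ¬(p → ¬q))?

N

p ↔ q = true ↔ N = N
p → q = true → N = N
(p ↔ q) ∧ (p → q) = N ∧ N = N
¬q = ¬N = N
p → ¬q = true → N = N
¬(p → ¬q) = ¬N = N
((p ↔ q) ∧ (p → q)) → ¬(p → ¬q) = N → N = N
¬(((p ↔ q) ∧ (p → q)) → ¬(p → ¬q)) = ¬N = N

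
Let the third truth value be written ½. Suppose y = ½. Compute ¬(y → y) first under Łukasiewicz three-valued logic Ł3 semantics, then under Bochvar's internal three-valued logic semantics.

0; ½

In Łukasiewicz three-valued logic Ł3: y → y = ½ → ½ = 1  [min(1, 1−½+½)]
¬(y → y) = ¬1 = 0
In Bochvar's internal three-valued logic: y → y = ½ → ½ = ½  [any arg is the third value ⇒ result is the third value]
¬(y → y) = ¬½ = ½
They differ because Łukasiewicz three-valued logic Ł3 and Bochvar's internal three-valued logic treat ½ differently under the binary connectives.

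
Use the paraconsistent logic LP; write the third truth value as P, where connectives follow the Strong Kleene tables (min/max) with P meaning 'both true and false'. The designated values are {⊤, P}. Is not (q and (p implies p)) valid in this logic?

Countermodel: q=⊤, p=⊤ gives ⊥, which is not designated.

No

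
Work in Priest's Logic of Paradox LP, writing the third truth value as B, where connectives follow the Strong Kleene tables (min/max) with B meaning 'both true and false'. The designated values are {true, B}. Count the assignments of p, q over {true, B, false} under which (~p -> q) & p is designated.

Of the 9 assignments, 6 give a value in {true, B}.

6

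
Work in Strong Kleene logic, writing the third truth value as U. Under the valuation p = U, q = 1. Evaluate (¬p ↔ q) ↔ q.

U

¬p = ¬U = U
¬p ↔ q = U ↔ 1 = U
(¬p ↔ q) ↔ q = U ↔ 1 = U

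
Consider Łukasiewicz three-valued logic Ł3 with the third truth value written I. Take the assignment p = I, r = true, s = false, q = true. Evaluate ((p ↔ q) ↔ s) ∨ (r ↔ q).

true

p ↔ q = I ↔ true = I  [1 − |½−1|]
(p ↔ q) ↔ s = I ↔ false = I
r ↔ q = true ↔ true = true
((p ↔ q) ↔ s) ∨ (r ↔ q) = I ∨ true = true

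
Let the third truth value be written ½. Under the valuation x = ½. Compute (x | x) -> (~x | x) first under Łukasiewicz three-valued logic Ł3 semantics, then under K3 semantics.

In Łukasiewicz three-valued logic Ł3: x | x = ½ | ½ = ½
~x = ~½ = ½
~x | x = ½ | ½ = ½
(x | x) -> (~x | x) = ½ -> ½ = ⊤
In K3: x | x = ½ | ½ = ½
~x = ~½ = ½
~x | x = ½ | ½ = ½
(x | x) -> (~x | x) = ½ -> ½ = ½
They differ because Łukasiewicz three-valued logic Ł3 and K3 treat ½ differently under implication.

⊤; ½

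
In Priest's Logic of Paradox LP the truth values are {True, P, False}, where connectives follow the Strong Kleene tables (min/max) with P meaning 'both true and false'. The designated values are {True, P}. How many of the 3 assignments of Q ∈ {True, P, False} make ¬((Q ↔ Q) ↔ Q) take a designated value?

Q=True: False ·
Q=P: P ✓
Q=False: True ✓

2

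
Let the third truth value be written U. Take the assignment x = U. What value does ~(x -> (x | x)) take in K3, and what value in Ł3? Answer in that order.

U; 0

In K3: x | x = U | U = U
x -> (x | x) = U -> U = U  [~U | U]
~(x -> (x | x)) = ~U = U
In Ł3: x | x = U | U = U
x -> (x | x) = U -> U = 1
~(x -> (x | x)) = ~1 = 0
They differ because K3 and Ł3 treat U differently under implication.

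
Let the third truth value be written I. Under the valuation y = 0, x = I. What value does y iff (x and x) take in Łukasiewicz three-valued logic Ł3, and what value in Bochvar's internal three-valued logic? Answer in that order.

I; I

In Łukasiewicz three-valued logic Ł3: x and x = I and I = I
y iff (x and x) = 0 iff I = I  [1 − |0−½|]
In Bochvar's internal three-valued logic: x and x = I and I = I
y iff (x and x) = 0 iff I = I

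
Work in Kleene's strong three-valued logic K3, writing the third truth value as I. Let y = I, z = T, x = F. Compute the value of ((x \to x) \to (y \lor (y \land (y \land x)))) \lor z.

x \to x = F \to F = T
y \land x = I \land F = F
y \land (y \land x) = I \land F = F
y \lor (y \land (y \land x)) = I \lor F = I
(x \to x) \to (y \lor (y \land (y \land x))) = T \to I = I
((x \to x) \to (y \lor (y \land (y \land x)))) \lor z = I \lor T = T

T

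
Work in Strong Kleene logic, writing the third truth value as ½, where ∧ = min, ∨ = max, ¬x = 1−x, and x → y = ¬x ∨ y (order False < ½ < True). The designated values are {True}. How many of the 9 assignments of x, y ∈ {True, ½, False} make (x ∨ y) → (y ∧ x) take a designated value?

Designated under: (x=True, y=True); (x=False, y=False).

2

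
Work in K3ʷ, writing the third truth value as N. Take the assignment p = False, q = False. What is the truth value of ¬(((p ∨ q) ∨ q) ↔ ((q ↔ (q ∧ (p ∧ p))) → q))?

p ∨ q = False ∨ False = False
(p ∨ q) ∨ q = False ∨ False = False
p ∧ p = False ∧ False = False
q ∧ (p ∧ p) = False ∧ False = False
q ↔ (q ∧ (p ∧ p)) = False ↔ False = True
(q ↔ (q ∧ (p ∧ p))) → q = True → False = False
((p ∨ q) ∨ q) ↔ ((q ↔ (q ∧ (p ∧ p))) → q) = False ↔ False = True
¬(((p ∨ q) ∨ q) ↔ ((q ↔ (q ∧ (p ∧ p))) → q)) = ¬True = False

False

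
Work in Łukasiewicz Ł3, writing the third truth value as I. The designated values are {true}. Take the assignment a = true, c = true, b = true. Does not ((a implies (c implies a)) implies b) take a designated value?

No

c implies a = true implies true = true
a implies (c implies a) = true implies true = true
(a implies (c implies a)) implies b = true implies true = true
not ((a implies (c implies a)) implies b) = not true = false
false ∉ {true}.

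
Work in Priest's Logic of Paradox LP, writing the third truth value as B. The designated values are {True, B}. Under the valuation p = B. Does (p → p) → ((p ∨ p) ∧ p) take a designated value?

Yes

p → p = B → B = B
p ∨ p = B ∨ B = B
(p ∨ p) ∧ p = B ∧ B = B
(p → p) → ((p ∨ p) ∧ p) = B → B = B
B ∈ {True, B}.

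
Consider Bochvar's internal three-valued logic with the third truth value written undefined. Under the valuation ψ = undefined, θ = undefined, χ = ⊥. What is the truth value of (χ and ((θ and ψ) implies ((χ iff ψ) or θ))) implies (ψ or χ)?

θ and ψ = undefined and undefined = undefined
χ iff ψ = ⊥ iff undefined = undefined
(χ iff ψ) or θ = undefined or undefined = undefined
(θ and ψ) implies ((χ iff ψ) or θ) = undefined implies undefined = undefined  [any arg is the third value ⇒ result is the third value]
χ and ((θ and ψ) implies ((χ iff ψ) or θ)) = ⊥ and undefined = undefined
ψ or χ = undefined or ⊥ = undefined
(χ and ((θ and ψ) implies ((χ iff ψ) or θ))) implies (ψ or χ) = undefined implies undefined = undefined

undefined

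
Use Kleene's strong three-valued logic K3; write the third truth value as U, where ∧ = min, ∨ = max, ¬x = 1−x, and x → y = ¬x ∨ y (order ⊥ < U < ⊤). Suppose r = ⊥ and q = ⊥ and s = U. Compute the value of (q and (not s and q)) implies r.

⊤

not s = not U = U
not s and q = U and ⊥ = ⊥
q and (not s and q) = ⊥ and ⊥ = ⊥
(q and (not s and q)) implies r = ⊥ implies ⊥ = ⊤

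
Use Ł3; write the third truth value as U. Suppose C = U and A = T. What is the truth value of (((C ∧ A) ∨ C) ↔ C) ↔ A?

C ∧ A = U ∧ T = U
(C ∧ A) ∨ C = U ∨ U = U
((C ∧ A) ∨ C) ↔ C = U ↔ U = T  [1 − |½−½|]
(((C ∧ A) ∨ C) ↔ C) ↔ A = T ↔ T = T

T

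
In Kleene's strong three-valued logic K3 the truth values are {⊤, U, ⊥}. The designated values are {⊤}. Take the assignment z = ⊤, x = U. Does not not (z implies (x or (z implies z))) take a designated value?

Yes

z implies z = ⊤ implies ⊤ = ⊤
x or (z implies z) = U or ⊤ = ⊤
z implies (x or (z implies z)) = ⊤ implies ⊤ = ⊤
not (z implies (x or (z implies z))) = not ⊤ = ⊥
not not (z implies (x or (z implies z))) = not ⊥ = ⊤
⊤ ∈ {⊤}.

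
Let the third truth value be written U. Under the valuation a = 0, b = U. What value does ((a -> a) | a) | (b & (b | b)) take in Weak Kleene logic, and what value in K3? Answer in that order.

U; 1

In Weak Kleene logic: a -> a = 0 -> 0 = 1
(a -> a) | a = 1 | 0 = 1
b | b = U | U = U
b & (b | b) = U & U = U
((a -> a) | a) | (b & (b | b)) = 1 | U = U
In K3: a -> a = 0 -> 0 = 1
(a -> a) | a = 1 | 0 = 1
b | b = U | U = U
b & (b | b) = U & U = U
((a -> a) | a) | (b & (b | b)) = 1 | U = 1
They differ because Weak Kleene logic and K3 treat U differently under the binary connectives.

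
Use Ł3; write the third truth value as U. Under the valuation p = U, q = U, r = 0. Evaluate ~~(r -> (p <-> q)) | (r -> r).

1

p <-> q = U <-> U = 1  [1 − |½−½|]
r -> (p <-> q) = 0 -> 1 = 1
~(r -> (p <-> q)) = ~1 = 0
~~(r -> (p <-> q)) = ~0 = 1
r -> r = 0 -> 0 = 1
~~(r -> (p <-> q)) | (r -> r) = 1 | 1 = 1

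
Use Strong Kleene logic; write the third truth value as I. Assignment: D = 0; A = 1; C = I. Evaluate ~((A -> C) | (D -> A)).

0

A -> C = 1 -> I = I  [~1 | I]
D -> A = 0 -> 1 = 1
(A -> C) | (D -> A) = I | 1 = 1
~((A -> C) | (D -> A)) = ~1 = 0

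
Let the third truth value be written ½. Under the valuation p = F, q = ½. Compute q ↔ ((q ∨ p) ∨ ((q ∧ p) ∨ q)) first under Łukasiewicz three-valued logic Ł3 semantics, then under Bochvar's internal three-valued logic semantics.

In Łukasiewicz three-valued logic Ł3: q ∨ p = ½ ∨ F = ½
q ∧ p = ½ ∧ F = F
(q ∧ p) ∨ q = F ∨ ½ = ½
(q ∨ p) ∨ ((q ∧ p) ∨ q) = ½ ∨ ½ = ½
q ↔ ((q ∨ p) ∨ ((q ∧ p) ∨ q)) = ½ ↔ ½ = T
In Bochvar's internal three-valued logic: q ∨ p = ½ ∨ F = ½
q ∧ p = ½ ∧ F = ½
(q ∧ p) ∨ q = ½ ∨ ½ = ½
(q ∨ p) ∨ ((q ∧ p) ∨ q) = ½ ∨ ½ = ½
q ↔ ((q ∨ p) ∨ ((q ∧ p) ∨ q)) = ½ ↔ ½ = ½
They differ because Łukasiewicz three-valued logic Ł3 and Bochvar's internal three-valued logic treat ½ differently under the binary connectives.

T; ½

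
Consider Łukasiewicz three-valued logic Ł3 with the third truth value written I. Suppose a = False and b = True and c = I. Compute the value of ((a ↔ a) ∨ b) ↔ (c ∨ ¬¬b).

True

a ↔ a = False ↔ False = True
(a ↔ a) ∨ b = True ∨ True = True
¬b = ¬True = False
¬¬b = ¬False = True
c ∨ ¬¬b = I ∨ True = True
((a ↔ a) ∨ b) ↔ (c ∨ ¬¬b) = True ↔ True = True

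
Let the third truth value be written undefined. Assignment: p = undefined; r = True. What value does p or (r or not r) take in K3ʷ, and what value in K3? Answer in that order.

undefined; True

In K3ʷ: not r = not True = False
r or not r = True or False = True
p or (r or not r) = undefined or True = undefined
In K3: not r = not True = False
r or not r = True or False = True
p or (r or not r) = undefined or True = True
They differ because K3ʷ and K3 treat undefined differently under the binary connectives.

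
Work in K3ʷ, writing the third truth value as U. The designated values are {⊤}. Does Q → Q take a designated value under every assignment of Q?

Countermodel: Q=U gives U, which is not designated.

No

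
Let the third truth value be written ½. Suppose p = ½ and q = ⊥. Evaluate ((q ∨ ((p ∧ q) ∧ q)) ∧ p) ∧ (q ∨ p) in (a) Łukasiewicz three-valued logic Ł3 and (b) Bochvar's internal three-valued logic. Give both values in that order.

⊥; ½

In Łukasiewicz three-valued logic Ł3: p ∧ q = ½ ∧ ⊥ = ⊥
(p ∧ q) ∧ q = ⊥ ∧ ⊥ = ⊥
q ∨ ((p ∧ q) ∧ q) = ⊥ ∨ ⊥ = ⊥
(q ∨ ((p ∧ q) ∧ q)) ∧ p = ⊥ ∧ ½ = ⊥
q ∨ p = ⊥ ∨ ½ = ½
((q ∨ ((p ∧ q) ∧ q)) ∧ p) ∧ (q ∨ p) = ⊥ ∧ ½ = ⊥
In Bochvar's internal three-valued logic: p ∧ q = ½ ∧ ⊥ = ½
(p ∧ q) ∧ q = ½ ∧ ⊥ = ½
q ∨ ((p ∧ q) ∧ q) = ⊥ ∨ ½ = ½
(q ∨ ((p ∧ q) ∧ q)) ∧ p = ½ ∧ ½ = ½
q ∨ p = ⊥ ∨ ½ = ½
((q ∨ ((p ∧ q) ∧ q)) ∧ p) ∧ (q ∨ p) = ½ ∧ ½ = ½
They differ because Łukasiewicz three-valued logic Ł3 and Bochvar's internal three-valued logic treat ½ differently under the binary connectives.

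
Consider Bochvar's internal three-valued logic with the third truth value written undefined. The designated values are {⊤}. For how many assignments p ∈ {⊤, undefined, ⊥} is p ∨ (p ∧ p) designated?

p=⊤: ⊤ ✓
p=undefined: undefined ·
p=⊥: ⊥ ·

1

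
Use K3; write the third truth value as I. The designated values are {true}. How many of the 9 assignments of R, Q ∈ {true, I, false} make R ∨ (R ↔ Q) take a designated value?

Designated under: (R=true, Q=true); (R=true, Q=I); (R=true, Q=false); (R=false, Q=false).

4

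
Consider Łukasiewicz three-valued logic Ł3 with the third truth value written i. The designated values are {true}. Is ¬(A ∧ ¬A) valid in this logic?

Countermodel: A=i gives i, which is not designated.

No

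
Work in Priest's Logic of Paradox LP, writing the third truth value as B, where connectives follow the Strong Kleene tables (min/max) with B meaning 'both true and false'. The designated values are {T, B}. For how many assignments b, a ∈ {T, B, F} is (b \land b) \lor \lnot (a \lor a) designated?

Of the 9 assignments, 8 give a value in {T, B}.

8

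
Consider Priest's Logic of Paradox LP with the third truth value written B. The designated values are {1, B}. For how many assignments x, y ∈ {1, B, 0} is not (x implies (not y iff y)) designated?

Of the 9 assignments, 6 give a value in {1, B}.

6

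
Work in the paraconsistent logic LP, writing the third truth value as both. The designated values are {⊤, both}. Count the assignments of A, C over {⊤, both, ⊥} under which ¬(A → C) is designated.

4

Designated under: (A=⊤, C=both); (A=⊤, C=⊥); (A=both, C=both); (A=both, C=⊥).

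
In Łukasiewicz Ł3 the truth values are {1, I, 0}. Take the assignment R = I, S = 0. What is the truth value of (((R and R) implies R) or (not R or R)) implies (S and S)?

R and R = I and I = I
(R and R) implies R = I implies I = 1
not R = not I = I
not R or R = I or I = I
((R and R) implies R) or (not R or R) = 1 or I = 1
S and S = 0 and 0 = 0
(((R and R) implies R) or (not R or R)) implies (S and S) = 1 implies 0 = 0

0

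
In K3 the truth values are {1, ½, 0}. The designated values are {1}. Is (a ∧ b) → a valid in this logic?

No

Countermodel: a=½, b=1 gives ½, which is not designated.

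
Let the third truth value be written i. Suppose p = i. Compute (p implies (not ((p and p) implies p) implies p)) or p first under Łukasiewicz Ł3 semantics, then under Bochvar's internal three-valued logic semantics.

True; i

In Łukasiewicz Ł3: p and p = i and i = i
(p and p) implies p = i implies i = True
not ((p and p) implies p) = not True = False
not ((p and p) implies p) implies p = False implies i = True
p implies (not ((p and p) implies p) implies p) = i implies True = True
(p implies (not ((p and p) implies p) implies p)) or p = True or i = True
In Bochvar's internal three-valued logic: p and p = i and i = i
(p and p) implies p = i implies i = i  [any arg is the third value ⇒ result is the third value]
not ((p and p) implies p) = not i = i
not ((p and p) implies p) implies p = i implies i = i
p implies (not ((p and p) implies p) implies p) = i implies i = i
(p implies (not ((p and p) implies p) implies p)) or p = i or i = i
They differ because Łukasiewicz Ł3 and Bochvar's internal three-valued logic treat i differently under the binary connectives.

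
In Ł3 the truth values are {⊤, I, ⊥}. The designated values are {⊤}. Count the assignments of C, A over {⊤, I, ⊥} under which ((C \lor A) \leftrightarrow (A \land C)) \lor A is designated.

5

Of the 9 assignments, 5 give a value in {⊤}.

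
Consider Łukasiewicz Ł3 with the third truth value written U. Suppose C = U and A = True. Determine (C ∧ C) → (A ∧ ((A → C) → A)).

C ∧ C = U ∧ U = U
A → C = True → U = U
(A → C) → A = U → True = True
A ∧ ((A → C) → A) = True ∧ True = True
(C ∧ C) → (A ∧ ((A → C) → A)) = U → True = True

True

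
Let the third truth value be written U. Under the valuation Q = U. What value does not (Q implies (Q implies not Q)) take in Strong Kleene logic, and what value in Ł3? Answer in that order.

U; 0

In Strong Kleene logic: not Q = not U = U
Q implies not Q = U implies U = U  [not U or U]
Q implies (Q implies not Q) = U implies U = U
not (Q implies (Q implies not Q)) = not U = U
In Ł3: not Q = not U = U
Q implies not Q = U implies U = 1  [min(1, 1−½+½)]
Q implies (Q implies not Q) = U implies 1 = 1
not (Q implies (Q implies not Q)) = not 1 = 0
They differ because Strong Kleene logic and Ł3 treat U differently under implication.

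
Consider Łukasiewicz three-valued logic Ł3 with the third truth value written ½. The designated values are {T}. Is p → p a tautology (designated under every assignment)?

Yes

Every assignment of p over {T, ½, F} gives a value in {T}.
In particular, with p=½: p → p = T.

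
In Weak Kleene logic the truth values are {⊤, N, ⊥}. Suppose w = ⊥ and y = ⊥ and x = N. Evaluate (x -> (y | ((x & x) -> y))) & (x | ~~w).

N

x & x = N & N = N
(x & x) -> y = N -> ⊥ = N  [any arg is the third value ⇒ result is the third value]
y | ((x & x) -> y) = ⊥ | N = N
x -> (y | ((x & x) -> y)) = N -> N = N
~w = ~⊥ = ⊤
~~w = ~⊤ = ⊥
x | ~~w = N | ⊥ = N
(x -> (y | ((x & x) -> y))) & (x | ~~w) = N & N = N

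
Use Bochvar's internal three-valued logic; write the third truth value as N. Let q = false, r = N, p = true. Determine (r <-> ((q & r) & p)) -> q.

q & r = false & N = N
(q & r) & p = N & true = N
r <-> ((q & r) & p) = N <-> N = N
(r <-> ((q & r) & p)) -> q = N -> false = N  [any arg is the third value ⇒ result is the third value]

N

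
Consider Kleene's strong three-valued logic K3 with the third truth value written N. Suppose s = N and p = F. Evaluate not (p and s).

p and s = F and N = F
not (p and s) = not F = T

T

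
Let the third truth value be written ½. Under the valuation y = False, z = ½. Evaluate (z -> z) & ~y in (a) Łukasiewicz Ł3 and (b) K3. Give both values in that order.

In Łukasiewicz Ł3: z -> z = ½ -> ½ = True  [min(1, 1−½+½)]
~y = ~False = True
(z -> z) & ~y = True & True = True
In K3: z -> z = ½ -> ½ = ½  [~½ | ½]
~y = ~False = True
(z -> z) & ~y = ½ & True = ½
They differ because Łukasiewicz Ł3 and K3 treat ½ differently under implication.

True; ½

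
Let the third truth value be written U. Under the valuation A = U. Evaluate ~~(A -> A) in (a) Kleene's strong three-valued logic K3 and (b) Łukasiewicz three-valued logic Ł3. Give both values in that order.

In Kleene's strong three-valued logic K3: A -> A = U -> U = U  [~U | U]
~(A -> A) = ~U = U
~~(A -> A) = ~U = U
In Łukasiewicz three-valued logic Ł3: A -> A = U -> U = T
~(A -> A) = ~T = F
~~(A -> A) = ~F = T
They differ because Kleene's strong three-valued logic K3 and Łukasiewicz three-valued logic Ł3 treat U differently under implication.

U; T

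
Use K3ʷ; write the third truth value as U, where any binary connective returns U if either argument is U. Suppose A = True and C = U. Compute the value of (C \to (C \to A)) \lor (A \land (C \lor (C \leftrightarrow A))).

U

C \to A = U \to True = U  [any arg is the third value ⇒ result is the third value]
C \to (C \to A) = U \to U = U
C \leftrightarrow A = U \leftrightarrow True = U
C \lor (C \leftrightarrow A) = U \lor U = U
A \land (C \lor (C \leftrightarrow A)) = True \land U = U
(C \to (C \to A)) \lor (A \land (C \lor (C \leftrightarrow A))) = U \lor U = U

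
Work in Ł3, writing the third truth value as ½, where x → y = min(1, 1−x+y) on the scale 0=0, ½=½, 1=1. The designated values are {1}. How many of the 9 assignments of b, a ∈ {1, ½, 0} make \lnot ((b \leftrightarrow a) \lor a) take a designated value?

Designated under: (b=1, a=0).

1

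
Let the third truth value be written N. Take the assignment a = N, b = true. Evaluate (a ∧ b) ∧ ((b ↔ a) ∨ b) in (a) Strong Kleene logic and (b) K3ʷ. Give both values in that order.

In Strong Kleene logic: a ∧ b = N ∧ true = N
b ↔ a = true ↔ N = N
(b ↔ a) ∨ b = N ∨ true = true
(a ∧ b) ∧ ((b ↔ a) ∨ b) = N ∧ true = N
In K3ʷ: a ∧ b = N ∧ true = N
b ↔ a = true ↔ N = N
(b ↔ a) ∨ b = N ∨ true = N
(a ∧ b) ∧ ((b ↔ a) ∨ b) = N ∧ N = N

N; N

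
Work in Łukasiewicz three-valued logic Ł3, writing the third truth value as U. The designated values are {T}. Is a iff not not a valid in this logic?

Every assignment of a over {T, U, F} gives a value in {T}.
In particular, with a=U: a iff not not a = T.

Yes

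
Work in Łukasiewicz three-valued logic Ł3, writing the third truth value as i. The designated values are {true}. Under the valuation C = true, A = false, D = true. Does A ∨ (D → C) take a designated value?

D → C = true → true = true
A ∨ (D → C) = false ∨ true = true
true ∈ {true}.

Yes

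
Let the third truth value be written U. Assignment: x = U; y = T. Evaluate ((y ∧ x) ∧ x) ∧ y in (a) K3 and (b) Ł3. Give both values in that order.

U; U

In K3: y ∧ x = T ∧ U = U
(y ∧ x) ∧ x = U ∧ U = U
((y ∧ x) ∧ x) ∧ y = U ∧ T = U
In Ł3: y ∧ x = T ∧ U = U
(y ∧ x) ∧ x = U ∧ U = U
((y ∧ x) ∧ x) ∧ y = U ∧ T = U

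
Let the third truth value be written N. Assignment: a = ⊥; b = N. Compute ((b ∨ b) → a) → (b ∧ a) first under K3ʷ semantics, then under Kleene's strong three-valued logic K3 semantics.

N; N

In K3ʷ: b ∨ b = N ∨ N = N
(b ∨ b) → a = N → ⊥ = N  [any arg is the third value ⇒ result is the third value]
b ∧ a = N ∧ ⊥ = N
((b ∨ b) → a) → (b ∧ a) = N → N = N
In Kleene's strong three-valued logic K3: b ∨ b = N ∨ N = N
(b ∨ b) → a = N → ⊥ = N  [¬N ∨ ⊥]
b ∧ a = N ∧ ⊥ = ⊥
((b ∨ b) → a) → (b ∧ a) = N → ⊥ = N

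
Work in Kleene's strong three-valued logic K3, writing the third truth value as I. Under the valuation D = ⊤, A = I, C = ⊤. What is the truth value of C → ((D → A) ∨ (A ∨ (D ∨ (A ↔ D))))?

⊤

D → A = ⊤ → I = I  [¬⊤ ∨ I]
A ↔ D = I ↔ ⊤ = I
D ∨ (A ↔ D) = ⊤ ∨ I = ⊤
A ∨ (D ∨ (A ↔ D)) = I ∨ ⊤ = ⊤
(D → A) ∨ (A ∨ (D ∨ (A ↔ D))) = I ∨ ⊤ = ⊤
C → ((D → A) ∨ (A ∨ (D ∨ (A ↔ D)))) = ⊤ → ⊤ = ⊤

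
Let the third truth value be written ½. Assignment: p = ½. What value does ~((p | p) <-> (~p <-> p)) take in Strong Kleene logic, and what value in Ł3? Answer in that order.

In Strong Kleene logic: p | p = ½ | ½ = ½
~p = ~½ = ½
~p <-> p = ½ <-> ½ = ½
(p | p) <-> (~p <-> p) = ½ <-> ½ = ½
~((p | p) <-> (~p <-> p)) = ~½ = ½
In Ł3: p | p = ½ | ½ = ½
~p = ~½ = ½
~p <-> p = ½ <-> ½ = ⊤  [1 − |½−½|]
(p | p) <-> (~p <-> p) = ½ <-> ⊤ = ½
~((p | p) <-> (~p <-> p)) = ~½ = ½

½; ½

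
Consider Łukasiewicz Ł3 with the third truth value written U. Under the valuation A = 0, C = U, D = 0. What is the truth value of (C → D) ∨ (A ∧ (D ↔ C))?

U

C → D = U → 0 = U
D ↔ C = 0 ↔ U = U
A ∧ (D ↔ C) = 0 ∧ U = 0
(C → D) ∨ (A ∧ (D ↔ C)) = U ∨ 0 = U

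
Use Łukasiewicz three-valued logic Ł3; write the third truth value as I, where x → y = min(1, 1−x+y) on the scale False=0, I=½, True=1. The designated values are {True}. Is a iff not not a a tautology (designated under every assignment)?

Every assignment of a over {True, I, False} gives a value in {True}.
In particular, with a=I: a iff not not a = True.

Yes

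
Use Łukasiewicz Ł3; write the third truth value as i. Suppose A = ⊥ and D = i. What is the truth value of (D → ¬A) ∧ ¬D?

i

¬A = ¬⊥ = ⊤
D → ¬A = i → ⊤ = ⊤
¬D = ¬i = i
(D → ¬A) ∧ ¬D = ⊤ ∧ i = i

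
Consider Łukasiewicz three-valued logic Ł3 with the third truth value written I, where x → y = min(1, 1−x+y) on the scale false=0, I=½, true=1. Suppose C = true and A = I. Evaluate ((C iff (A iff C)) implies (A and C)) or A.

A iff C = I iff true = I  [1 − |½−1|]
C iff (A iff C) = true iff I = I
A and C = I and true = I
(C iff (A iff C)) implies (A and C) = I implies I = true
((C iff (A iff C)) implies (A and C)) or A = true or I = true

true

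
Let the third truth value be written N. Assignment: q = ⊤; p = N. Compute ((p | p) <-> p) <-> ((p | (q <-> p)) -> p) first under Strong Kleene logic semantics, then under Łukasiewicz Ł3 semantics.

In Strong Kleene logic: p | p = N | N = N
(p | p) <-> p = N <-> N = N
q <-> p = ⊤ <-> N = N
p | (q <-> p) = N | N = N
(p | (q <-> p)) -> p = N -> N = N
((p | p) <-> p) <-> ((p | (q <-> p)) -> p) = N <-> N = N
In Łukasiewicz Ł3: p | p = N | N = N
(p | p) <-> p = N <-> N = ⊤
q <-> p = ⊤ <-> N = N
p | (q <-> p) = N | N = N
(p | (q <-> p)) -> p = N -> N = ⊤
((p | p) <-> p) <-> ((p | (q <-> p)) -> p) = ⊤ <-> ⊤ = ⊤
They differ because Strong Kleene logic and Łukasiewicz Ł3 treat N differently under implication.

N; ⊤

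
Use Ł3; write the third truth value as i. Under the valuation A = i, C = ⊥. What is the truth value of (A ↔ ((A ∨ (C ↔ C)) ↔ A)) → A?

C ↔ C = ⊥ ↔ ⊥ = ⊤
A ∨ (C ↔ C) = i ∨ ⊤ = ⊤
(A ∨ (C ↔ C)) ↔ A = ⊤ ↔ i = i  [1 − |1−½|]
A ↔ ((A ∨ (C ↔ C)) ↔ A) = i ↔ i = ⊤
(A ↔ ((A ∨ (C ↔ C)) ↔ A)) → A = ⊤ → i = i

i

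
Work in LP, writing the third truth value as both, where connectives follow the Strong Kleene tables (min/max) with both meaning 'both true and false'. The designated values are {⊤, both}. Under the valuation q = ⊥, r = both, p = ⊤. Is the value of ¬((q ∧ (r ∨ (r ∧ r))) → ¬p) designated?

r ∧ r = both ∧ both = both
r ∨ (r ∧ r) = both ∨ both = both
q ∧ (r ∨ (r ∧ r)) = ⊥ ∧ both = ⊥
¬p = ¬⊤ = ⊥
(q ∧ (r ∨ (r ∧ r))) → ¬p = ⊥ → ⊥ = ⊤
¬((q ∧ (r ∨ (r ∧ r))) → ¬p) = ¬⊤ = ⊥
⊥ ∉ {⊤, both}.

No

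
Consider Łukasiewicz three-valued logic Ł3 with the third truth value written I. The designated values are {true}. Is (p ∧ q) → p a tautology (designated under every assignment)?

Yes

Every assignment of p, q over {true, I, false} gives a value in {true}.
In particular, with p=I, q=I: (p ∧ q) → p = true.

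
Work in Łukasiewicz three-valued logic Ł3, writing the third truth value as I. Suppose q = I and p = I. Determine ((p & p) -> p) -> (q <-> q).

p & p = I & I = I
(p & p) -> p = I -> I = True  [min(1, 1−½+½)]
q <-> q = I <-> I = True
((p & p) -> p) -> (q <-> q) = True -> True = True

True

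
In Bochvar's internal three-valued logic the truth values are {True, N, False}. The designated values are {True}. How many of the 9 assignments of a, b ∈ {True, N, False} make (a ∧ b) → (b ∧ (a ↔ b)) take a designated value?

Designated under: (a=True, b=True); (a=True, b=False); (a=False, b=True); (a=False, b=False).

4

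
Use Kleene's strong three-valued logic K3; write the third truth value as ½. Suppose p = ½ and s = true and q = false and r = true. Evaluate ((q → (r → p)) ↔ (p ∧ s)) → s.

true

r → p = true → ½ = ½
q → (r → p) = false → ½ = true
p ∧ s = ½ ∧ true = ½
(q → (r → p)) ↔ (p ∧ s) = true ↔ ½ = ½
((q → (r → p)) ↔ (p ∧ s)) → s = ½ → true = true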